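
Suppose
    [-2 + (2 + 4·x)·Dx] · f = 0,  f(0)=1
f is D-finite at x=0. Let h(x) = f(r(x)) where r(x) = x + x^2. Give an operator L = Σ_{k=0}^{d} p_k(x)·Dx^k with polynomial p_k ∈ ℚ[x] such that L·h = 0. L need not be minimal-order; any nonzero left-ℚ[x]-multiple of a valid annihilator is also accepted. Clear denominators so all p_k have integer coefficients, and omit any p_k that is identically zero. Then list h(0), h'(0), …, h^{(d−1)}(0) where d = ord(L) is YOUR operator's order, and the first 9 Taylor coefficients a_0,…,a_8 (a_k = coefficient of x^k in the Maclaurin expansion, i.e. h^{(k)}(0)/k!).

L = (-1 - 2·x) + (1 + 2·x + 2·x^2)·Dx  (order 1).
h: a_k = 1, 1, 1/2, -1/2, 3/8, -1/8, -3/16, 7/16, -61/128, …
ICs: h(0) = 1.

f: a_k = 1, 1, -1/2, 1/2, -5/8, 7/8, -21/16, 33/16, -429/128, …
f∘r: x↦r, Dx↦Dx/r' in L_f ⇒ L₀.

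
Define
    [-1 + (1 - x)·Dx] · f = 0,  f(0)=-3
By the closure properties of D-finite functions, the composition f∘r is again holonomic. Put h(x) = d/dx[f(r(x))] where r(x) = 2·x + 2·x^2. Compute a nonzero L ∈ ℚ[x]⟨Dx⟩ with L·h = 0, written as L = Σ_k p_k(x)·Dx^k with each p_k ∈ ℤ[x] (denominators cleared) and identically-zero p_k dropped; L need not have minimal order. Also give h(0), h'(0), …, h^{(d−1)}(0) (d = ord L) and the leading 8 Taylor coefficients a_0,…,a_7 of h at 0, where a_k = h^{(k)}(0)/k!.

f: a_k = -3, -3, -3, -3, -3, -3, -3, -3, …
h₀=f(r): pull back L_f along r ⇒ L₀.
Derive L from L₀ (diff closure).
L = (6 + 12·x + 12·x^2) + (-1 + 6·x^2 + 4·x^3)·Dx  (order 1).
h: a_k = -6, -36, -144, -528, -1800, -5904, -18816, -58752, …
ICs: h(0) = -6.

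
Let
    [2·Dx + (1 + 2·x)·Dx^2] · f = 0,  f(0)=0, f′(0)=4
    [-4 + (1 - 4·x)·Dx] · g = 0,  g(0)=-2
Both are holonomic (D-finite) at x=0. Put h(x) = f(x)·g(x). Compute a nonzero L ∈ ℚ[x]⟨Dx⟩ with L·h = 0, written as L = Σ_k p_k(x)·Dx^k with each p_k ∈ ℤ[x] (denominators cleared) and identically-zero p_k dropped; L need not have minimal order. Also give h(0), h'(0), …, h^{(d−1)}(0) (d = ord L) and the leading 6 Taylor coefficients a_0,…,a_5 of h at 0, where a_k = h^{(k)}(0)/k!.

f: a_k = 0, 4, -4, 16/3, -8, 64/5, …
g: a_k = -2, -8, -32, -128, -512, -2048, …
f·g: L₀ = L_f ⊗_s L_g, ord ≤ 2·1.
L = 8 + (6 + 24·x)·Dx + (-1 + 2·x + 8·x^2)·Dx^2  (order 2).
h: a_k = 0, -8, -24, -320/3, -1232/3, -25024/15, …
ICs: h(0) = 0, h′(0) = -8.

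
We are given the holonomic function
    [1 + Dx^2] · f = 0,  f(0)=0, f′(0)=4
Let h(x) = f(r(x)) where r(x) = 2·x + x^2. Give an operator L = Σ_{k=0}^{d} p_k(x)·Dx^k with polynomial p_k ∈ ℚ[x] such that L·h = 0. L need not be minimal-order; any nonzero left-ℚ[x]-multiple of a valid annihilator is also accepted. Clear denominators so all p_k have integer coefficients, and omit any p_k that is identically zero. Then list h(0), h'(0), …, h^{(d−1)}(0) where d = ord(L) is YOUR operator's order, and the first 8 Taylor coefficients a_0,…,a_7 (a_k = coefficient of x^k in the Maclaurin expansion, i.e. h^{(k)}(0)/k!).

L = (4 + 12·x + 12·x^2 + 4·x^3) - Dx + (1 + x)·Dx^2  (order 2).
h: a_k = 0, 8, 4, -16/3, -8, -44/15, 2, 808/315, …
ICs: h(0) = 0, h′(0) = 8.

f: a_k = 0, 4, 0, -2/3, 0, 1/30, 0, -1/1260, …
h₀=f(r): pull back L_f along r ⇒ L₀.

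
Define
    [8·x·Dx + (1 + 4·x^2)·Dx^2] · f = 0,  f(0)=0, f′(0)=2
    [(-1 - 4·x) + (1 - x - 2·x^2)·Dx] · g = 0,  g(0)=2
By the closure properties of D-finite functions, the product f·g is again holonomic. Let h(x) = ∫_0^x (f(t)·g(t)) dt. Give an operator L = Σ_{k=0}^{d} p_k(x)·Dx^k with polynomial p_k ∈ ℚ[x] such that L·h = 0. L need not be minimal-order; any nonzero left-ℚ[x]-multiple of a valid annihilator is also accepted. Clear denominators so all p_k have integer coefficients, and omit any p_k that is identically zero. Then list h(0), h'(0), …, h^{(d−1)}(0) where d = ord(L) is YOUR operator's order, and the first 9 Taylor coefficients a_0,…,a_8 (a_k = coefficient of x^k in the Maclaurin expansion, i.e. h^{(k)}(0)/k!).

f: a_k = 0, 2, 0, -8/3, 0, 32/5, 0, -128/7, 0, …
g: a_k = 2, 2, 6, 10, 22, 42, 86, 170, 342, …
Sym-product of L_f,L_g gives L₀ (≤ ord 2).
h=∫₀ˣh₀: take L = L₀·Dx.
L = (4 + 8·x + 48·x^2)·Dx + (2 + 16·x^2 + 48·x^3)·Dx^2 + (-1 + x - 2·x^2 + 4·x^3 + 8·x^4)·Dx^3  (order 3).
h: a_k = 0, 0, 2, 4/3, 5/3, 44/15, 34/5, 1052/105, 3023/210, …
ICs: h(0) = 0, h′(0) = 0, h′′(0) = 4.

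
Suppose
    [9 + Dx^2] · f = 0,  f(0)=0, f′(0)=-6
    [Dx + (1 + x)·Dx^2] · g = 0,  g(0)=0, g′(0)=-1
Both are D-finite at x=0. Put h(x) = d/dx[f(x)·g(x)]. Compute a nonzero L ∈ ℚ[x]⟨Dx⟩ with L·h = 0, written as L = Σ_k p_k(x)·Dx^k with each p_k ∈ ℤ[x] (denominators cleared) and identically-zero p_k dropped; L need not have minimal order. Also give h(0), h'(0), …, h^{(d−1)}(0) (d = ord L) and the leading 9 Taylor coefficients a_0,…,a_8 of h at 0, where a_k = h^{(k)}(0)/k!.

L = (13743 + 107892·x + 319302·x^2 + 475308·x^3 + 381267·x^4 + 157464·x^5 + 26244·x^6) + (4104 + 24192·x + 53460·x^2 + 56700·x^3 + 29160·x^4 + 5832·x^5)·Dx + (4020 + 27828·x + 76770·x^2 + 109512·x^3 + 85698·x^4 + 34992·x^5 + 5832·x^6)·Dx^2 + (456 + 2688·x + 5940·x^2 + 6300·x^3 + 3240·x^4 + 648·x^5)·Dx^3 + (277 + 1760·x + 4588·x^2 + 6300·x^3 + 4815·x^4 + 1944·x^5 + 324·x^6)·Dx^4  (order 4).
h: a_k = 0, 12, -9, -28, 15, 27/2, -217/40, -129/35, 54/35, …
ICs: h(0) = 0, h′(0) = 12, h′′(0) = -18, h′′′(0) = -168.

f: a_k = 0, -6, 0, 9, 0, -81/20, 0, 243/280, 0, …
g: a_k = 0, -1, 1/2, -1/3, 1/4, -1/5, 1/6, -1/7, 1/8, …
h₀=f·g: eliminate ⇒ L₀, order ≤ 2·2.
h₀' ⇒ L via d/dx closure of L₀.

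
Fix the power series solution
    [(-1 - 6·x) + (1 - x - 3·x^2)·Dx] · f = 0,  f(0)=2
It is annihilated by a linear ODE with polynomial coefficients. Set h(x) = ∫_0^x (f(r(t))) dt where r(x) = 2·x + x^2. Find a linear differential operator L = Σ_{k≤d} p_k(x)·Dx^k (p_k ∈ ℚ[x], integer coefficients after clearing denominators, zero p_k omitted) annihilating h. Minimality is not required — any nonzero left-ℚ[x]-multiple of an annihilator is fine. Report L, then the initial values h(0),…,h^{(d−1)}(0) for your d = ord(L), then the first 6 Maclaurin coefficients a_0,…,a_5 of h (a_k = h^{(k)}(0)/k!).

f: a_k = 2, 2, 8, 14, 38, 80, …
h₀=f(r): pull back L_f along r ⇒ L₀.
Integrate: L := L₀·Dx.
L = (2 + 26·x + 36·x^2 + 12·x^3)·Dx + (-1 + 2·x + 13·x^2 + 12·x^3 + 3·x^4)·Dx^2  (order 2).
h: a_k = 0, 2, 2, 34/3, 36, 784/5, …
ICs: h(0) = 0, h′(0) = 2.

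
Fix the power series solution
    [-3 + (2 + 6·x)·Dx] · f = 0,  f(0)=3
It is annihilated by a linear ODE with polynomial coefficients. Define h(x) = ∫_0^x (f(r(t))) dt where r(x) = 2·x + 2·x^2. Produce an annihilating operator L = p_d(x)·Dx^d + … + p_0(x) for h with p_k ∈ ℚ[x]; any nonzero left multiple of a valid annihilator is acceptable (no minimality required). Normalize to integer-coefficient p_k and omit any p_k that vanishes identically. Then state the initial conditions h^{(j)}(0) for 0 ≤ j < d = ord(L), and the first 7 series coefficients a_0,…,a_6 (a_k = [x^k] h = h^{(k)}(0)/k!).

L = (-3 - 6·x)·Dx + (1 + 6·x + 6·x^2)·Dx^2  (order 2).
h: a_k = 0, 3, 9/2, -3/2, 27/8, -351/40, 405/16, …
ICs: h(0) = 0, h′(0) = 3.

f: a_k = 3, 9/2, -27/8, 81/16, -1215/128, 5103/256, -45927/1024, …
h₀=f(r): pull back L_f along r ⇒ L₀.
∫: right-multiply L₀ by Dx.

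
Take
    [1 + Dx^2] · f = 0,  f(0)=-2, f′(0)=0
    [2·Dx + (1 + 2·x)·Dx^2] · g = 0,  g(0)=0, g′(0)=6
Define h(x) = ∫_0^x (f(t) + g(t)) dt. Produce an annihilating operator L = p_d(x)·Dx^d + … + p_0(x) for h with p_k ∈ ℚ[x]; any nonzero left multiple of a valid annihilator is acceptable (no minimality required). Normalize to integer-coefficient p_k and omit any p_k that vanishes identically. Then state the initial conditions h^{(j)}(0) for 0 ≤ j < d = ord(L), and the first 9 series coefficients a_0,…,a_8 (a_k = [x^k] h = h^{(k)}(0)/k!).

f: a_k = -2, 0, 1, 0, -1/12, 0, 1/360, 0, -1/20160, …
g: a_k = 0, 6, -6, 8, -12, 96/5, -32, 384/7, -96, …
Weyl lclm of L_f,L_g ⇒ L₀ (ord ≤ 4).
Integrate: L := L₀·Dx.
L = (50 + 8·x + 8·x^2)·Dx^2 + (9 + 22·x + 12·x^2 + 8·x^3)·Dx^3 + (50 + 8·x + 8·x^2)·Dx^4 + (9 + 22·x + 12·x^2 + 8·x^3)·Dx^5  (order 5).
h: a_k = 0, -2, 3, -5/3, 2, -29/12, 16/5, -11519/2520, 48/7, …
ICs: h(0) = 0, h′(0) = -2, h′′(0) = 6, h′′′(0) = -10, h′′′′(0) = 48.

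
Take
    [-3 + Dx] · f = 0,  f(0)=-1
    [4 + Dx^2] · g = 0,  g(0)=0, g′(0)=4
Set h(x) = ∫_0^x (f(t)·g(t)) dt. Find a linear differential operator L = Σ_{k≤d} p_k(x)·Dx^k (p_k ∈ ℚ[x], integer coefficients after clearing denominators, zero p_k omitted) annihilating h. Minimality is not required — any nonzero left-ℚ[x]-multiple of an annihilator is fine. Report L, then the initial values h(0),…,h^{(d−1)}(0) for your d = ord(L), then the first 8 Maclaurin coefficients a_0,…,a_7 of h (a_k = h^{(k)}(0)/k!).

L = 13·Dx - 6·Dx^2 + Dx^3  (order 3).
h: a_k = 0, 0, -2, -4, -23/6, -2, -61/180, 23/70, …
ICs: h(0) = 0, h′(0) = 0, h′′(0) = -4.

f: a_k = -1, -3, -9/2, -9/2, -27/8, -81/40, -81/80, -243/560, …
g: a_k = 0, 4, 0, -8/3, 0, 8/15, 0, -16/315, …
f·g: L₀ = L_f ⊗_s L_g, ord ≤ 1·2.
h=∫₀ˣh₀: take L = L₀·Dx.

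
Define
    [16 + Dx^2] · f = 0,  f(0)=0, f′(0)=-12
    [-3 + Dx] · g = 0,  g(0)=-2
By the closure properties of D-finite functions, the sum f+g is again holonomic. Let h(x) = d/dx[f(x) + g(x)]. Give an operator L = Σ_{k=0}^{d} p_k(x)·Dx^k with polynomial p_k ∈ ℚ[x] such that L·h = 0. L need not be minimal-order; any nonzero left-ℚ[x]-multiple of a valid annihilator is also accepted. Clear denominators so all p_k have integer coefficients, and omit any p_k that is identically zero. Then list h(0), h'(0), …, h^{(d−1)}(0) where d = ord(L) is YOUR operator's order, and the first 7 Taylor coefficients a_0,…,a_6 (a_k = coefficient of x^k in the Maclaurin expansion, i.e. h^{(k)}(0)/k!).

L = 48 - 16·Dx + 3·Dx^2 - Dx^3  (order 3).
h: a_k = -18, -18, 69, -27, -593/4, -243/20, 7463/120, …
ICs: h(0) = -18, h′(0) = -18, h′′(0) = 138.

f: a_k = 0, -12, 0, 32, 0, -128/5, 0, …
g: a_k = -2, -6, -9, -9, -27/4, -81/20, -81/40, …
Weyl lclm of L_f,L_g ⇒ L₀ (ord ≤ 3).
Differentiate: ansatz ord ≤ ord L₀ ⇒ L.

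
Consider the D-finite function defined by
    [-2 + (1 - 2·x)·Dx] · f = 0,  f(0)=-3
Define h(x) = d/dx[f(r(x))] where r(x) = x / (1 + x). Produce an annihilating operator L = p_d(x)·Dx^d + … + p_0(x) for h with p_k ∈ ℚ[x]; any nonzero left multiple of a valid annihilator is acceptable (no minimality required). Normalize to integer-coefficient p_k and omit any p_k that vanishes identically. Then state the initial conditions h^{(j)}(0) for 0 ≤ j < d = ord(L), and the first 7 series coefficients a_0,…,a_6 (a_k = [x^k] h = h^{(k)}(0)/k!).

L = 2 + (-1 + x)·Dx  (order 1).
h: a_k = -6, -12, -18, -24, -30, -36, -42, …
ICs: h(0) = -6.

f: a_k = -3, -6, -12, -24, -48, -96, -192, …
Change of var in L_f (x↦r) gives L₀.
h₀' ⇒ L via d/dx closure of L₀.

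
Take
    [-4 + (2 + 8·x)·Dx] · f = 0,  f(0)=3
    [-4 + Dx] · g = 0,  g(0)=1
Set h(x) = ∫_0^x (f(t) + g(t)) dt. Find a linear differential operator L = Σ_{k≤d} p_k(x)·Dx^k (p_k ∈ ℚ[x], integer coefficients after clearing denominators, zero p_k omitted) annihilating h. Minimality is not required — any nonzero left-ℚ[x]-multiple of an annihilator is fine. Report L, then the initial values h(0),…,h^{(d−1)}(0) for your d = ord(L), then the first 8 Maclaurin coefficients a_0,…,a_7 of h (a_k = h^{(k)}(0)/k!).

f: a_k = 3, 6, -6, 12, -30, 84, -252, 792, …
g: a_k = 1, 4, 8, 32/3, 32/3, 128/15, 256/45, 1024/315, …
Weyl lclm of L_f,L_g ⇒ L₀ (ord ≤ 2).
h=∫₀ˣh₀: take L = L₀·Dx.
L = (24 + 64·x)·Dx + (-10 - 64·x - 128·x^2)·Dx^2 + (1 + 12·x + 32·x^2)·Dx^3  (order 3).
h: a_k = 0, 4, 5, 2/3, 17/3, -58/15, 694/45, -11084/315, …
ICs: h(0) = 0, h′(0) = 4, h′′(0) = 10.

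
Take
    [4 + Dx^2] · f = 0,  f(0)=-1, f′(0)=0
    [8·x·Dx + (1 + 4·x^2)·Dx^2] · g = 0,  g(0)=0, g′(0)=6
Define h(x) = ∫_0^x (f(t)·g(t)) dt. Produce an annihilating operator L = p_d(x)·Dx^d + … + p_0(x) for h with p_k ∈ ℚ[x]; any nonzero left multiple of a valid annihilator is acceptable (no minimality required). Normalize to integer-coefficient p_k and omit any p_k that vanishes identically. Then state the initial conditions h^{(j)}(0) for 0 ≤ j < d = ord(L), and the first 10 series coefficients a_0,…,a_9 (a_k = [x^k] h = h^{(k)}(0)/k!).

L = (80 + 832·x^2 + 1408·x^4 + 2048·x^6 + 2048·x^8)·Dx + (96·x + 640·x^3 + 1536·x^5 + 2048·x^7)·Dx^2 + (24 + 256·x^2 + 576·x^4 + 1024·x^6 + 1024·x^8)·Dx^3 + (24·x + 160·x^3 + 384·x^5 + 512·x^7)·Dx^4 + (1 + 12·x^2 + 56·x^4 + 128·x^6 + 128·x^8)·Dx^5  (order 5).
h: a_k = 0, 0, -3, 0, 5, 0, -98/15, 0, 1301/105, 0, …
ICs: h(0) = 0, h′(0) = 0, h′′(0) = -6, h′′′(0) = 0, h′′′′(0) = 120.

f: a_k = -1, 0, 2, 0, -2/3, 0, 4/45, 0, -2/315, 0, …
g: a_k = 0, 6, 0, -8, 0, 96/5, 0, -384/7, 0, 512/3, …
L₀ := L_f ⊗_s L_g (sym. prod.), ord ≤ 4.
h=∫h₀ ⇒ L = L₀·Dx.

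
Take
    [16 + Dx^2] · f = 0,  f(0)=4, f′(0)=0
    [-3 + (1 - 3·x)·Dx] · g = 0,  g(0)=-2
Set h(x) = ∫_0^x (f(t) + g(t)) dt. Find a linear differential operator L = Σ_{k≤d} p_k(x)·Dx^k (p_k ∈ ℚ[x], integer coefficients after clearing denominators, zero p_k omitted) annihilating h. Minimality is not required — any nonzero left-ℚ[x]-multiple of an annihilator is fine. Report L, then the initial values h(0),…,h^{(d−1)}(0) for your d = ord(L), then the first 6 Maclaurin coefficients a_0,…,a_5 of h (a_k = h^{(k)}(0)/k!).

L = (-1680 + 2304·x - 3456·x^2)·Dx + (272 - 1584·x + 3456·x^2 - 3456·x^3)·Dx^2 + (-105 + 144·x - 216·x^2)·Dx^3 + (17 - 99·x + 216·x^2 - 216·x^3)·Dx^4  (order 4).
h: a_k = 0, 2, -3, -50/3, -27/2, -358/15, …
ICs: h(0) = 0, h′(0) = 2, h′′(0) = -6, h′′′(0) = -100.

f: a_k = 4, 0, -32, 0, 128/3, 0, …
g: a_k = -2, -6, -18, -54, -162, -486, …
h₀=f+g: left-lcm gives L₀, ord ≤ 3.
h=∫h₀ ⇒ L = L₀·Dx.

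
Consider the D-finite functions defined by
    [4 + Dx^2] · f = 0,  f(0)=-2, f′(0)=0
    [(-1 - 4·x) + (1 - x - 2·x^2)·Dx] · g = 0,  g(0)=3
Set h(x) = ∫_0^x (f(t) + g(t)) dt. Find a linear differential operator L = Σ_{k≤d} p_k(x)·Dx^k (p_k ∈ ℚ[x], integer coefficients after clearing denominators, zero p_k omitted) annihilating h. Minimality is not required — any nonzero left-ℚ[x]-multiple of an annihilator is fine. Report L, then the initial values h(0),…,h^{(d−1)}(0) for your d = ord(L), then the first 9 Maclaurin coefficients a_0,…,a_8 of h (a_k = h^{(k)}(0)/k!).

L = (-68 - 304·x - 200·x^2 - 320·x^3 - 160·x^4 - 128·x^5)·Dx + (20 - 12·x - 24·x^2 - 8·x^3 - 48·x^4 - 96·x^5 - 64·x^6)·Dx^2 + (-17 - 76·x - 50·x^2 - 80·x^3 - 40·x^4 - 32·x^5)·Dx^3 + (5 - 3·x - 6·x^2 - 2·x^3 - 12·x^4 - 24·x^5 - 16·x^6)·Dx^4  (order 4).
h: a_k = 0, 1, 3/2, 13/3, 15/4, 19/3, 21/2, 5813/315, 255/8, …
ICs: h(0) = 0, h′(0) = 1, h′′(0) = 3, h′′′(0) = 26.

f: a_k = -2, 0, 4, 0, -4/3, 0, 8/45, 0, -4/315, …
g: a_k = 3, 3, 9, 15, 33, 63, 129, 255, 513, …
L₀ := lclm(L_f,L_g); ord L₀ ≤ 2+1.
∫: right-multiply L₀ by Dx.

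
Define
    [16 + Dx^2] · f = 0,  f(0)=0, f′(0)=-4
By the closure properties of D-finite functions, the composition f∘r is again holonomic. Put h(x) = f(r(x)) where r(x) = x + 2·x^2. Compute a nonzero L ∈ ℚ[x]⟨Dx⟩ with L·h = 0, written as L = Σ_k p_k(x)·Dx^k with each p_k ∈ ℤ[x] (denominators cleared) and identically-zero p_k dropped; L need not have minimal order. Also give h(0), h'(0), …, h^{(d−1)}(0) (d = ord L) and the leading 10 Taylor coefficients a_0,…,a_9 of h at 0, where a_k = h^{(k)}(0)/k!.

f: a_k = 0, -4, 0, 32/3, 0, -128/15, 0, 1024/315, 0, -2048/2835, …
L₀ from L_f via x↦r, Dx↦r'^{-1}Dx.
L = (16 + 192·x + 768·x^2 + 1024·x^3) - 4·Dx + (1 + 4·x)·Dx^2  (order 2).
h: a_k = 0, -4, -8, 32/3, 64, 1792/15, 0, -106496/315, -28672/45, -1163264/2835, …
ICs: h(0) = 0, h′(0) = -4.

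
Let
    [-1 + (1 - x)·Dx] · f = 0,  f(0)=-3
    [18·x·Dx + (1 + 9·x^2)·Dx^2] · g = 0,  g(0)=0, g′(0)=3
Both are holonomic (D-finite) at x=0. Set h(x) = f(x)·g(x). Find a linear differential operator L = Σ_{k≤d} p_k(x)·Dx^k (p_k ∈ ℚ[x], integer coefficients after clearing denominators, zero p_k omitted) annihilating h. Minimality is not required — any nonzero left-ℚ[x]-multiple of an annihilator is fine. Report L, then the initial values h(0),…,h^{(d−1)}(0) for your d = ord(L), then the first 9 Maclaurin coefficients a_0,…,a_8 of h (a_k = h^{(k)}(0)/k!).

L = 18·x + (2 - 18·x + 36·x^2)·Dx + (-1 + x - 9·x^2 + 9·x^3)·Dx^2  (order 2).
h: a_k = 0, -9, -9, 18, 18, -639/5, -639/5, 28332/35, 28332/35, …
ICs: h(0) = 0, h′(0) = -9.

f: a_k = -3, -3, -3, -3, -3, -3, -3, -3, -3, …
g: a_k = 0, 3, 0, -9, 0, 243/5, 0, -2187/7, 0, …
Product ⇒ symmetric product L₀, ord ≤ 2.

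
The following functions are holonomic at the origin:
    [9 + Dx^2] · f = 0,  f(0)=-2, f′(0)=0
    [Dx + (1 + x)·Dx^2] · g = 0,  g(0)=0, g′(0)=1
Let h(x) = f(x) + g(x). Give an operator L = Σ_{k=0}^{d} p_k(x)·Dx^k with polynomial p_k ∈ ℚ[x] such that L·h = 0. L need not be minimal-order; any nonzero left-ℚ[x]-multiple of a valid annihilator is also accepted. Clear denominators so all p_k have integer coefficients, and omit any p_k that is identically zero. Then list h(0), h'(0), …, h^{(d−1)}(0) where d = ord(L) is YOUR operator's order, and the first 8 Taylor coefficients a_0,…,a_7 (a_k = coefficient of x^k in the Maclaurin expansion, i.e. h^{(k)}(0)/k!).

L = (135 + 162·x + 81·x^2)·Dx + (99 + 261·x + 243·x^2 + 81·x^3)·Dx^2 + (15 + 18·x + 9·x^2)·Dx^3 + (11 + 29·x + 27·x^2 + 9·x^3)·Dx^4  (order 4).
h: a_k = -2, 1, 17/2, 1/3, -7, 1/5, 223/120, 1/7, …
ICs: h(0) = -2, h′(0) = 1, h′′(0) = 17, h′′′(0) = 2.

f: a_k = -2, 0, 9, 0, -27/4, 0, 81/40, 0, …
g: a_k = 0, 1, -1/2, 1/3, -1/4, 1/5, -1/6, 1/7, …
h₀=f+g: left-lcm gives L₀, ord ≤ 4.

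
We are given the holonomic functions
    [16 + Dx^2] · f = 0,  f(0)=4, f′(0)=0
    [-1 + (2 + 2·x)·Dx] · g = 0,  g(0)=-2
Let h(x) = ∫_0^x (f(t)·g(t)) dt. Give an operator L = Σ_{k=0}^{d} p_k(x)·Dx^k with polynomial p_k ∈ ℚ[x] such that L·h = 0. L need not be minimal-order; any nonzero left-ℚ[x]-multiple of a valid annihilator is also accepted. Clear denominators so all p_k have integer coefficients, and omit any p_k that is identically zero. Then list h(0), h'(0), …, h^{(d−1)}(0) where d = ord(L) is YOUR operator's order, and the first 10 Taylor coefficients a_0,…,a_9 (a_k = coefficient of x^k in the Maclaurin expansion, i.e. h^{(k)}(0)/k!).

f: a_k = 4, 0, -32, 0, 128/3, 0, -1024/45, 0, 2048/315, 0, …
g: a_k = -2, -1, 1/4, -1/8, 5/64, -7/128, 21/512, -33/1024, 429/16384, -715/32768, …
L₀ := L_f ⊗_s L_g (sym. prod.), ord ≤ 2.
∫: right-multiply L₀ by Dx.
L = (67 + 128·x + 64·x^2)·Dx + (-4 - 4·x)·Dx^2 + (4 + 8·x + 4·x^2)·Dx^3  (order 3).
h: a_k = 0, -8, -2, 65/3, 63/8, -893/48, -3733/576, 310129/40320, 219379/92160, -21374753/11612160, …
ICs: h(0) = 0, h′(0) = -8, h′′(0) = -4.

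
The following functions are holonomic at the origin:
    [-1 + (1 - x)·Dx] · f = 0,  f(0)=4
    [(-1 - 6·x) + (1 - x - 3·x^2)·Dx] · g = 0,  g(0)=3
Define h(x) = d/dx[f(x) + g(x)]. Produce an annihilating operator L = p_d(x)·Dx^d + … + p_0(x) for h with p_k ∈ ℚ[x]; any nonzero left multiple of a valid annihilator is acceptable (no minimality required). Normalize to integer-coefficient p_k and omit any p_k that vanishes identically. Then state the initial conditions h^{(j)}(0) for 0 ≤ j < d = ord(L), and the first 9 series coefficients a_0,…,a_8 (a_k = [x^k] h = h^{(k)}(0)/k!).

f: a_k = 4, 4, 4, 4, 4, 4, 4, 4, 4, …
g: a_k = 3, 3, 12, 21, 57, 120, 291, 651, 1524, …
L₀ := lclm(L_f,L_g); ord L₀ ≤ 1+1.
Derive L from L₀ (diff closure).
L = (-6 - 72·x - 216·x^3 + 54·x^4) + (6 + 30·x - 18·x^2 + 72·x^3 - 207·x^4 + 54·x^5)·Dx + (-1 + 2·x - 7·x^2 + 18·x^3 + 12·x^4 - 33·x^5 + 9·x^6)·Dx^2  (order 2).
h: a_k = 7, 32, 75, 244, 620, 1770, 4585, 12224, 31329, …
ICs: h(0) = 7, h′(0) = 32.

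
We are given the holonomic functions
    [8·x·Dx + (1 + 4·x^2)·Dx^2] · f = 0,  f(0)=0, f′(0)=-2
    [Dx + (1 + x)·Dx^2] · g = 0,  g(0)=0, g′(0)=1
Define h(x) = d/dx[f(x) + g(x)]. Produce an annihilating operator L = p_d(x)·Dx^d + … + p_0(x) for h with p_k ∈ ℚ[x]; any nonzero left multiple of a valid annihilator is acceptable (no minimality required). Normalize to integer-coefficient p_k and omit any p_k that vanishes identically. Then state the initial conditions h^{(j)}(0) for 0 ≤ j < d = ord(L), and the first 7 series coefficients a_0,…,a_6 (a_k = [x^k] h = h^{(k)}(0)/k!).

L = (-8 - 24·x + 96·x^2 + 32·x^3) + (-10 - 16·x + 72·x^2 + 192·x^3 + 64·x^4)·Dx + (-1 + 7·x + 8·x^2 + 32·x^3 + 48·x^4 + 16·x^5)·Dx^2  (order 2).
h: a_k = -1, -1, 9, -1, -31, -1, 129, …
ICs: h(0) = -1, h′(0) = -1.

f: a_k = 0, -2, 0, 8/3, 0, -32/5, 0, …
g: a_k = 0, 1, -1/2, 1/3, -1/4, 1/5, -1/6, …
h₀=f+g: left-lcm gives L₀, ord ≤ 4.
Derive L from L₀ (diff closure).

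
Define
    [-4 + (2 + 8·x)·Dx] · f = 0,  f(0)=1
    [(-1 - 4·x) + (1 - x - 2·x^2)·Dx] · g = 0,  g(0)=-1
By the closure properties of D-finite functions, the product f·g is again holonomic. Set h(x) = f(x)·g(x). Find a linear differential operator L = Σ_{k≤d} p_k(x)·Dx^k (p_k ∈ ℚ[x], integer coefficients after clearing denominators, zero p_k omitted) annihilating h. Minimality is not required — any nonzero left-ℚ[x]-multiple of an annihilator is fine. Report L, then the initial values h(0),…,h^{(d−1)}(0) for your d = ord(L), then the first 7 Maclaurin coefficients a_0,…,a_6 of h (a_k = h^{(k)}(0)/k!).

f: a_k = 1, 2, -2, 4, -10, 28, -84, …
g: a_k = -1, -1, -3, -5, -11, -21, -43, …
f·g: L₀ = L_f ⊗_s L_g, ord ≤ 1·1.
L = (3 + 6·x + 12·x^2) + (-1 - 3·x + 6·x^2 + 8·x^3)·Dx  (order 1).
h: a_k = -1, -3, -3, -13, -9, -63, 3, …
ICs: h(0) = -1.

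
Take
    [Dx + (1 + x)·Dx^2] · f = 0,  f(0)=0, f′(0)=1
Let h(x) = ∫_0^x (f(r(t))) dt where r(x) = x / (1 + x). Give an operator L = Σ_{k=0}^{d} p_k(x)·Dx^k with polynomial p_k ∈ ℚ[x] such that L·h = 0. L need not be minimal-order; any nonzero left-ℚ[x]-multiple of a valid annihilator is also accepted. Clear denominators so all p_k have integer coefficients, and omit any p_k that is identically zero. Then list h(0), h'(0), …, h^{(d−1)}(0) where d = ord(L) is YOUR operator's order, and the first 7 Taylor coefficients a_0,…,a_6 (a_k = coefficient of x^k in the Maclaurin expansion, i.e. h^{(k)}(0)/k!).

L = (3 + 4·x)·Dx^2 + (1 + 3·x + 2·x^2)·Dx^3  (order 3).
h: a_k = 0, 0, 1/2, -1/2, 7/12, -3/4, 31/30, …
ICs: h(0) = 0, h′(0) = 0, h′′(0) = 1.

f: a_k = 0, 1, -1/2, 1/3, -1/4, 1/5, -1/6, …
L₀ from L_f via x↦r, Dx↦r'^{-1}Dx.
Integrate: L := L₀·Dx.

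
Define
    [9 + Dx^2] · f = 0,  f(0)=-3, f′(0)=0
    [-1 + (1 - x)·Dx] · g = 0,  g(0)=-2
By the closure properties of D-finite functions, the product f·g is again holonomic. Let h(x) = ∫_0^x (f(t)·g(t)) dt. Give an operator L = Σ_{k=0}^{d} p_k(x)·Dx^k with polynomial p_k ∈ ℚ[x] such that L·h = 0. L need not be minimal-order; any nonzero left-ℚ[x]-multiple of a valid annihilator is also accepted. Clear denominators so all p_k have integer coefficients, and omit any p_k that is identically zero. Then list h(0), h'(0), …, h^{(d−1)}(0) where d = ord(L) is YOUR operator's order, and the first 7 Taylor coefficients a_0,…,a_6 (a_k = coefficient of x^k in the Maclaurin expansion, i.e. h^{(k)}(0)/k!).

f: a_k = -3, 0, 27/2, 0, -81/8, 0, 243/80, …
g: a_k = -2, -2, -2, -2, -2, -2, -2, …
f·g: L₀ = L_f ⊗_s L_g, ord ≤ 2·1.
Integrate: L := L₀·Dx.
L = (-9 + 9·x)·Dx + 2·Dx^2 + (-1 + x)·Dx^3  (order 3).
h: a_k = 0, 6, 3, -7, -21/4, -3/20, -1/8, …
ICs: h(0) = 0, h′(0) = 6, h′′(0) = 6.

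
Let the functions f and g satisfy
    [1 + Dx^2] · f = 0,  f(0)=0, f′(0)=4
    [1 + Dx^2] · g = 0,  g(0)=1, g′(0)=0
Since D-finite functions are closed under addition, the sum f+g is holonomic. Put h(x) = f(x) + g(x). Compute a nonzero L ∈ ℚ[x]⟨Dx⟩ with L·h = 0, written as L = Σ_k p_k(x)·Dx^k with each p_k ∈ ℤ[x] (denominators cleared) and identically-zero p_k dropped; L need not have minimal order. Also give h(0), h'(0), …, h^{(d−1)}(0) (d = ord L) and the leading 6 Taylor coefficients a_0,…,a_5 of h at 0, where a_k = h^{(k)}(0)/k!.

f: a_k = 0, 4, 0, -2/3, 0, 1/30, …
g: a_k = 1, 0, -1/2, 0, 1/24, 0, …
L₀ := lclm(L_f,L_g); ord L₀ ≤ 2+2.
L = 1 + Dx^2  (order 2).
h: a_k = 1, 4, -1/2, -2/3, 1/24, 1/30, …
ICs: h(0) = 1, h′(0) = 4.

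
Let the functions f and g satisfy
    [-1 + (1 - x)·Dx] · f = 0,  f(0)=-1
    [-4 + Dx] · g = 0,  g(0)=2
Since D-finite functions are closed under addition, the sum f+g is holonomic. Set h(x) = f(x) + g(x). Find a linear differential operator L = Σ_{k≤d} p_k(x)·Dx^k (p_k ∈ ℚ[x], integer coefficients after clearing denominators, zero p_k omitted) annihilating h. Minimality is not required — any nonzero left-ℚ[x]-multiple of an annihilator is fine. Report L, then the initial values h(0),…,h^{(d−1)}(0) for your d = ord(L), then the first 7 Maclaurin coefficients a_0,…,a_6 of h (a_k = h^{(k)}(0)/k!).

L = (8 - 16·x) + (-14 + 32·x - 16·x^2)·Dx + (3 - 7·x + 4·x^2)·Dx^2  (order 2).
h: a_k = 1, 7, 15, 61/3, 61/3, 241/15, 467/45, …
ICs: h(0) = 1, h′(0) = 7.

f: a_k = -1, -1, -1, -1, -1, -1, -1, …
g: a_k = 2, 8, 16, 64/3, 64/3, 256/15, 512/45, …
L₀ := lclm(L_f,L_g); ord L₀ ≤ 1+1.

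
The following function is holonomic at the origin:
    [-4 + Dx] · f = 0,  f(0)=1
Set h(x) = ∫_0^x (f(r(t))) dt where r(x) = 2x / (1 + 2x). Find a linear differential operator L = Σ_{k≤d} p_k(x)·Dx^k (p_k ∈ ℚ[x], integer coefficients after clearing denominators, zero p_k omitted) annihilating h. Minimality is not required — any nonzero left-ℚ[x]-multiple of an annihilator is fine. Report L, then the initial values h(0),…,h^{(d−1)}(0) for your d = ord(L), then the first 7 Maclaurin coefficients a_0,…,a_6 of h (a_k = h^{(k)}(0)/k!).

L = -8·Dx + (1 + 4·x + 4·x^2)·Dx^2  (order 2).
h: a_k = 0, 1, 4, 16/3, -8/3, -64/15, 448/45, …
ICs: h(0) = 0, h′(0) = 1.

f: a_k = 1, 4, 8, 32/3, 32/3, 128/15, 256/45, …
h₀=f(r): pull back L_f along r ⇒ L₀.
h=∫h₀ ⇒ L = L₀·Dx.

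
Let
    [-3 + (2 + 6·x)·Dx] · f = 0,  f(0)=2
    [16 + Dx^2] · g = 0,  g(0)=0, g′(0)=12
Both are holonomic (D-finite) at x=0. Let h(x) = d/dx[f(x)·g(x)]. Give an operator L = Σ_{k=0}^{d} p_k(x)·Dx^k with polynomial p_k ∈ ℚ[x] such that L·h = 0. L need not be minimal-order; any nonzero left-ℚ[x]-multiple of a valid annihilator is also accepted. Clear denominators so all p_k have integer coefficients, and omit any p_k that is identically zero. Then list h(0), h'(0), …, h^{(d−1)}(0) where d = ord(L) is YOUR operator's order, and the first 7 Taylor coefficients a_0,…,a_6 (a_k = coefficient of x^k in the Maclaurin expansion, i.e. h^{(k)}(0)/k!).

f: a_k = 2, 3, -9/4, 27/8, -405/64, 1701/128, -15309/512, …
g: a_k = 0, 12, 0, -32, 0, 128/5, 0, …
L₀ := L_f ⊗_s L_g (sym. prod.), ord ≤ 2.
Derive L from L₀ (diff closure).
L = (9613 + 83712·x + 273024·x^2 + 442368·x^3 + 331776·x^4) + (-444 - 5940·x - 20736·x^2 - 20736·x^3)·Dx + (364 + 3720·x + 14796·x^2 + 27648·x^3 + 20736·x^4)·Dx^2  (order 2).
h: a_k = 24, 72, -273, -222, 3781/16, 61569/80, -3137023/1920, …
ICs: h(0) = 24, h′(0) = 72.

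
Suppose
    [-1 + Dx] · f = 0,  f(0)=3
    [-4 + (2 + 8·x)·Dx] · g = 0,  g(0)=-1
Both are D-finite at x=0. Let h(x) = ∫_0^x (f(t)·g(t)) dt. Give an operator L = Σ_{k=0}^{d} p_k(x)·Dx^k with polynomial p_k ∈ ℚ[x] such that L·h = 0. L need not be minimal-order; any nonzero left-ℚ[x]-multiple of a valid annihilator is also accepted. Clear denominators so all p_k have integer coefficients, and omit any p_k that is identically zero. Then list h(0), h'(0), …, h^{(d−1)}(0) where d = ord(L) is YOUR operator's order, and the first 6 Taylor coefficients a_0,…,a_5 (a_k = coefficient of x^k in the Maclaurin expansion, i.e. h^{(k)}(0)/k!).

f: a_k = 3, 3, 3/2, 1/2, 1/8, 1/40, …
g: a_k = -1, -2, 2, -4, 10, -28, …
f·g: L₀ = L_f ⊗_s L_g, ord ≤ 1·1.
h=∫₀ˣh₀: take L = L₀·Dx.
L = (-3 - 4·x)·Dx + (1 + 4·x)·Dx^2  (order 2).
h: a_k = 0, -3, -9/2, -1/2, -19/8, 159/40, …
ICs: h(0) = 0, h′(0) = -3.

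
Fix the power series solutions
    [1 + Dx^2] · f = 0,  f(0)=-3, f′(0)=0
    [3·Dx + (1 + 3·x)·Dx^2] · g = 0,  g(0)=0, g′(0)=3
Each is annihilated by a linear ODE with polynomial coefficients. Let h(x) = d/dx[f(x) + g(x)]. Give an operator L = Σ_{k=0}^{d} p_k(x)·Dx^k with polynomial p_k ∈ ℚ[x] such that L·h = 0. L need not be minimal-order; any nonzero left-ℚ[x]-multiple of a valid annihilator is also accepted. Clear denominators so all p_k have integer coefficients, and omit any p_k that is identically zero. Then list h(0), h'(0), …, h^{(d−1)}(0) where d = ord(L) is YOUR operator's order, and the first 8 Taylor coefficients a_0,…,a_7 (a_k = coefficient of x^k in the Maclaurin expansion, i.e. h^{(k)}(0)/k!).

f: a_k = -3, 0, 3/2, 0, -1/8, 0, 1/240, 0, …
g: a_k = 0, 3, -9/2, 9, -81/4, 243/5, -243/2, 2187/7, …
L₀ := lclm(L_f,L_g); ord L₀ ≤ 2+2.
h=h₀': d/dx-closure on L₀ ⇒ L.
L = (165 + 18·x + 27·x^2) + (19 + 63·x + 27·x^2 + 27·x^3)·Dx + (165 + 18·x + 27·x^2)·Dx^2 + (19 + 63·x + 27·x^2 + 27·x^3)·Dx^3  (order 3).
h: a_k = 3, -6, 27, -163/2, 243, -29159/40, 2187, -11022481/1680, …
ICs: h(0) = 3, h′(0) = -6, h′′(0) = 54.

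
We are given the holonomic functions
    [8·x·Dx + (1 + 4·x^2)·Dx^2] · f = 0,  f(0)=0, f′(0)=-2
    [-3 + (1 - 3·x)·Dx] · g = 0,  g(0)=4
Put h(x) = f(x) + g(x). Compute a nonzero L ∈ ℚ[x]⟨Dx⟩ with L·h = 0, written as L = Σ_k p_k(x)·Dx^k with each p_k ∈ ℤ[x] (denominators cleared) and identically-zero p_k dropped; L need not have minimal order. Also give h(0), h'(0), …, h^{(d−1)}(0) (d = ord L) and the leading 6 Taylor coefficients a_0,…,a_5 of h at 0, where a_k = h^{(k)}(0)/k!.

f: a_k = 0, -2, 0, 8/3, 0, -32/5, …
g: a_k = 4, 12, 36, 108, 324, 972, …
f+g: L₀ = lclm(L_f,L_g), ord ≤ 2+1.
L = (24 - 288·x - 288·x^2)·Dx + (-31 + 24·x - 204·x^2 - 288·x^3)·Dx^2 + (3 - 5·x - 20·x^3 - 48·x^4)·Dx^3  (order 3).
h: a_k = 4, 10, 36, 332/3, 324, 4828/5, …
ICs: h(0) = 4, h′(0) = 10, h′′(0) = 72.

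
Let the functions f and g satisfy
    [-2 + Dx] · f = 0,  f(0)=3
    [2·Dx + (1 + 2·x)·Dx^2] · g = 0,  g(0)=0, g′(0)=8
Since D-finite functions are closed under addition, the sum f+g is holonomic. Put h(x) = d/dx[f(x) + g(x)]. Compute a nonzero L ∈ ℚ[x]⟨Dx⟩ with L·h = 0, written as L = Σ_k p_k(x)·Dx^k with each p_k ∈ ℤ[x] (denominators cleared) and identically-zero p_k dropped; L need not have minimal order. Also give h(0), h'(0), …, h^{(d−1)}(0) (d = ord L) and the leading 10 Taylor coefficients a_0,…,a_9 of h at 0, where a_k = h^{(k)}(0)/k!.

f: a_k = 3, 6, 6, 4, 2, 4/5, 4/15, 8/105, 2/105, 4/945, …
g: a_k = 0, 8, -8, 32/3, -16, 128/5, -128/3, 512/7, -128, 2048/9, …
f+g: L₀ = lclm(L_f,L_g), ord ≤ 1+2.
h₀' ⇒ L via d/dx closure of L₀.
L = (-6 - 4·x) + (1 - 4·x - 4·x^2)·Dx + (1 + 3·x + 2·x^2)·Dx^2  (order 2).
h: a_k = 14, -4, 44, -56, 132, -1272/5, 7688/15, -107504/105, 215044/105, -3870712/945, …
ICs: h(0) = 14, h′(0) = -4.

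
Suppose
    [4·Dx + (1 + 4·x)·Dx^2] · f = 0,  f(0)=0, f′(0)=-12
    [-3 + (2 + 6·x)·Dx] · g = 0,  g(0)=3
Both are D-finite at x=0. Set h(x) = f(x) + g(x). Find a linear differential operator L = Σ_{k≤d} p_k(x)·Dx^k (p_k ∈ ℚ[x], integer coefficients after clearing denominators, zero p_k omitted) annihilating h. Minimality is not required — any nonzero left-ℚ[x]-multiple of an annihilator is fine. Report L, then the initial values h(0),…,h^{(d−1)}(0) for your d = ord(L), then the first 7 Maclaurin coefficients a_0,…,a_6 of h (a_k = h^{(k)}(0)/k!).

f: a_k = 0, -12, 24, -64, 192, -3072/5, 2048, …
g: a_k = 3, 9/2, -27/8, 81/16, -1215/128, 5103/256, -45927/1024, …
Sum ⇒ L₀ = lclm(L_f,L_g) in ℚ(x)⟨Dx⟩.
L = (84 + 144·x)·Dx + (101 + 552·x + 720·x^2)·Dx^2 + (10 + 94·x + 288·x^2 + 288·x^3)·Dx^3  (order 3).
h: a_k = 3, -15/2, 165/8, -943/16, 23361/128, -760917/1280, 2051225/1024, …
ICs: h(0) = 3, h′(0) = -15/2, h′′(0) = 165/4.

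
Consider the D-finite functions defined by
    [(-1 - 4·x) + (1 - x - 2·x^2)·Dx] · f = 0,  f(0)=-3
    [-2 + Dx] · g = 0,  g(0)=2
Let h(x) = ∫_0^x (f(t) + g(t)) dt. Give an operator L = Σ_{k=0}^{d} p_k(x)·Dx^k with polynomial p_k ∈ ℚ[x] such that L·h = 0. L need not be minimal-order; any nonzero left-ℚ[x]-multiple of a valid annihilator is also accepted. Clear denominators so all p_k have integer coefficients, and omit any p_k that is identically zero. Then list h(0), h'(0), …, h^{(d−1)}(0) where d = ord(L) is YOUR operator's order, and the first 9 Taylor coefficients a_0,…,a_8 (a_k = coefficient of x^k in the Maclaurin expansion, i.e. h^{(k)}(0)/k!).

L = (-8 - 12·x - 72·x^2 - 32·x^3)·Dx + (2 + 20·x + 36·x^2 - 16·x^3 - 16·x^4)·Dx^2 + (1 - 7·x + 16·x^3 + 8·x^4)·Dx^3  (order 3).
h: a_k = 0, -1, 1/2, -5/3, -37/12, -19/3, -937/90, -5797/315, -80309/2520, …
ICs: h(0) = 0, h′(0) = -1, h′′(0) = 1.

f: a_k = -3, -3, -9, -15, -33, -63, -129, -255, -513, …
g: a_k = 2, 4, 4, 8/3, 4/3, 8/15, 8/45, 16/315, 4/315, …
Weyl lclm of L_f,L_g ⇒ L₀ (ord ≤ 2).
∫: right-multiply L₀ by Dx.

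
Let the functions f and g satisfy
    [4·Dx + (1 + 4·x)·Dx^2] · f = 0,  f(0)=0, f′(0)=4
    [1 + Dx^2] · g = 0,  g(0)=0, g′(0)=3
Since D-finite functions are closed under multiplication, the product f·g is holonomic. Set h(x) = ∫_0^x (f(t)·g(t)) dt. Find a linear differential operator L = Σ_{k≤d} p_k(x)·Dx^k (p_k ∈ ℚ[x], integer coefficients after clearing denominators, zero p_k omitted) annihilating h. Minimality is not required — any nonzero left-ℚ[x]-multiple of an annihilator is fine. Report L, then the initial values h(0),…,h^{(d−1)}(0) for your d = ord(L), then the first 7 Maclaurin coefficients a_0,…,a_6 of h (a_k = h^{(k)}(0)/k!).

L = (-147 - 144·x - 224·x^2 + 256·x^3 + 256·x^4)·Dx + (-56 - 160·x + 384·x^2 + 512·x^3)·Dx^2 + (-150 - 160·x - 192·x^2 + 512·x^3 + 512·x^4)·Dx^3 + (-56 - 160·x + 384·x^2 + 512·x^3)·Dx^4 + (-3 - 16·x + 32·x^2 + 256·x^3 + 256·x^4)·Dx^5  (order 5).
h: a_k = 0, 0, 0, 4, -6, 62/5, -94/3, …
ICs: h(0) = 0, h′(0) = 0, h′′(0) = 0, h′′′(0) = 24, h′′′′(0) = -144.

f: a_k = 0, 4, -8, 64/3, -64, 1024/5, -2048/3, …
g: a_k = 0, 3, 0, -1/2, 0, 1/40, 0, …
f·g: L₀ = L_f ⊗_s L_g, ord ≤ 2·2.
h=∫₀ˣh₀: take L = L₀·Dx.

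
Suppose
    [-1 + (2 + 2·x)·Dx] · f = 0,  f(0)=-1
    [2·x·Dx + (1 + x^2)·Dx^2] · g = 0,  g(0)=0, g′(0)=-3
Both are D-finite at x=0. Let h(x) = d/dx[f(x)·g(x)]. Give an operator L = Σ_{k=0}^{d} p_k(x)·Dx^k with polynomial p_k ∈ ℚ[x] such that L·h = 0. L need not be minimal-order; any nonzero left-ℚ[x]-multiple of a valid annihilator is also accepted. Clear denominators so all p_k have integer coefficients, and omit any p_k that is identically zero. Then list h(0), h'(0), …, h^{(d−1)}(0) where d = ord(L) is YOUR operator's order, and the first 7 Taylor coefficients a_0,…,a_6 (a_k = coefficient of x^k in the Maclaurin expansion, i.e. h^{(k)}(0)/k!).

f: a_k = -1, -1/2, 1/8, -1/16, 5/128, -7/256, 21/1024, …
g: a_k = 0, -3, 0, 1, 0, -3/5, 0, …
Sym-product of L_f,L_g gives L₀ (≤ ord 2).
h=h₀': d/dx-closure on L₀ ⇒ L.
L = (5 + 40·x + 2·x^2 - 24·x^3 - 3·x^4) + (28 + 84·x + 72·x^2 - 56·x^3 - 84·x^4 - 12·x^5)·Dx + (12 + 8·x - 12·x^2 - 16·x^3 - 28·x^4 - 24·x^5 - 4·x^6)·Dx^2  (order 2).
h: a_k = 3, 3, -33/8, -5/4, 389/128, 1227/640, -18853/5120, …
ICs: h(0) = 3, h′(0) = 3.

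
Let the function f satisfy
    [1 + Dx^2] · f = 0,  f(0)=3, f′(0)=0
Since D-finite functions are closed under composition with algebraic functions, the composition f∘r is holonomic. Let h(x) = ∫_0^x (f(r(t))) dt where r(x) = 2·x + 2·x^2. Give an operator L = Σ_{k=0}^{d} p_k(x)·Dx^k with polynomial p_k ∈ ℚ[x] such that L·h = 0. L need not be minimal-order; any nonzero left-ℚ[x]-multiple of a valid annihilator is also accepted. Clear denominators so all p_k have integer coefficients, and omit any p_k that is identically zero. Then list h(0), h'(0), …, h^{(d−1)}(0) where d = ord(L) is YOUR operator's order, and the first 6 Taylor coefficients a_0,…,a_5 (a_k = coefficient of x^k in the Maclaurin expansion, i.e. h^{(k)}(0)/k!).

f: a_k = 3, 0, -3/2, 0, 1/8, 0, …
h₀=f(r): pull back L_f along r ⇒ L₀.
h=∫h₀ ⇒ L = L₀·Dx.
L = (4 + 24·x + 48·x^2 + 32·x^3)·Dx - 2·Dx^2 + (1 + 2·x)·Dx^3  (order 3).
h: a_k = 0, 3, 0, -2, -3, -4/5, …
ICs: h(0) = 0, h′(0) = 3, h′′(0) = 0.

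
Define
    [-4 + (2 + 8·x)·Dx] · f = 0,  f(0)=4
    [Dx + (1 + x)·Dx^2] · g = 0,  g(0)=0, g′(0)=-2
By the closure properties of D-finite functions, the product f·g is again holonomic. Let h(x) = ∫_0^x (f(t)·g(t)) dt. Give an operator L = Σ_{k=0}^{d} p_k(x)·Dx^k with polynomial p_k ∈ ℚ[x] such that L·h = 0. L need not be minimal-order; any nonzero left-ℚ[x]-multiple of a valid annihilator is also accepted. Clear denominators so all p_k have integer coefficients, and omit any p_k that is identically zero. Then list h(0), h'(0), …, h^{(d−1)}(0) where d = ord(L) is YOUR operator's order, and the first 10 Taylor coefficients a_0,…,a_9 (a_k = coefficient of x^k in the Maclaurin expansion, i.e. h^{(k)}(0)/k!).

f: a_k = 4, 8, -8, 16, -40, 112, -336, 1056, -3432, 11440, …
g: a_k = 0, -2, 1, -2/3, 1/2, -2/5, 1/3, -2/7, 1/4, -2/9, …
Product ⇒ symmetric product L₀, ord ≤ 2.
h=∫h₀ ⇒ L = L₀·Dx.
L = (10 + 4·x)·Dx + (-3 - 12·x)·Dx^2 + (1 + 9·x + 24·x^2 + 16·x^3)·Dx^3  (order 3).
h: a_k = 0, 0, -4, -4, 16/3, -26/3, 778/45, -4208/105, 10807/105, -268067/945, …
ICs: h(0) = 0, h′(0) = 0, h′′(0) = -8.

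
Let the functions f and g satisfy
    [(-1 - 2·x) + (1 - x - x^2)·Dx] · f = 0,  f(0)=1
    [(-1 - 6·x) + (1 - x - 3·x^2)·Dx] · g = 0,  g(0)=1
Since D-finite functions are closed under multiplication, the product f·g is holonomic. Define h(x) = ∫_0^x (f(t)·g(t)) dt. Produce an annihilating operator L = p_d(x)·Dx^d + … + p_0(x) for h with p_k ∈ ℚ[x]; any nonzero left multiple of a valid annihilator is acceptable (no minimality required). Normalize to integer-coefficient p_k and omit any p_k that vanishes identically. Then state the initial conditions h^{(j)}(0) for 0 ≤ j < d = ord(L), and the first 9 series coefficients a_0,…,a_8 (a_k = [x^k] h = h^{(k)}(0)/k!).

f: a_k = 1, 1, 2, 3, 5, 8, 13, 21, 34, …
g: a_k = 1, 1, 4, 7, 19, 40, 97, 217, 508, …
f·g: L₀ = L_f ⊗_s L_g, ord ≤ 1·1.
∫: right-multiply L₀ by Dx.
L = (-2 - 6·x + 12·x^2 + 12·x^3)·Dx + (1 - 2·x - 3·x^2 + 4·x^3 + 3·x^4)·Dx^2  (order 2).
h: a_k = 0, 1, 1, 7/3, 4, 42/5, 49/3, 237/7, 69, …
ICs: h(0) = 0, h′(0) = 1.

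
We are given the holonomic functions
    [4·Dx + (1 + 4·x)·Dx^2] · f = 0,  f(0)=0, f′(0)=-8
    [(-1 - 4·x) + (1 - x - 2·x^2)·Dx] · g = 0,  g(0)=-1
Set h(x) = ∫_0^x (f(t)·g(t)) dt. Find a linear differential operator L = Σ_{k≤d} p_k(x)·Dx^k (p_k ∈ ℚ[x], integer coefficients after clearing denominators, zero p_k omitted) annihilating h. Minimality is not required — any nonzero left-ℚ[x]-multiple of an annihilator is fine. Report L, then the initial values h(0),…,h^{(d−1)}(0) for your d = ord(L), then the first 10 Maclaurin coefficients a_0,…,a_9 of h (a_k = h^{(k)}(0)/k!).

f: a_k = 0, -8, 16, -128/3, 128, -2048/5, 4096/3, -32768/7, 16384, -524288/9, …
g: a_k = -1, -1, -3, -5, -11, -21, -43, -85, -171, -341, …
Sym-product of L_f,L_g gives L₀ (≤ ord 2).
∫: right-multiply L₀ by Dx.
L = (8 + 32·x)·Dx + (-2 + 20·x + 40·x^2)·Dx^2 + (-1 - 3·x + 6·x^2 + 8·x^3)·Dx^3  (order 3).
h: a_k = 0, 0, 4, -8/3, 38/3, -56/3, 348/5, -5672/35, 19171/35, -99896/63, …
ICs: h(0) = 0, h′(0) = 0, h′′(0) = 8.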